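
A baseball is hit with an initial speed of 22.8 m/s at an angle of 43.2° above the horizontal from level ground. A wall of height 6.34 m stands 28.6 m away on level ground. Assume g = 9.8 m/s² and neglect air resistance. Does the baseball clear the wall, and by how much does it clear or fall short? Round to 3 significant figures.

Yes — it clears the wall by 6.01 m.

v_x = 22.8 cos 43.2° = 16.62 m/s; v_y0 = 22.8 sin 43.2° = 15.61 m/s.
Time to reach the wall: t = 28.6 / 16.62 = 1.721 s.
Height at that point: y = 15.61×1.721 − 4.900×1.721² = 12.35 m.
That is 12.35 − 6.34 = 6.01 m above the top of the wall, so the baseball clears it.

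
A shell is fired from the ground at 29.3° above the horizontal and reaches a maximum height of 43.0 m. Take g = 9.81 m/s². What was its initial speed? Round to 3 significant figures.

At maximum height v_y = 0, so (v₀ sin θ)² = 2 g H.
v₀ sin 29.3° = √(2 × 9.81 × 43.0) = 29.05 m/s.
v₀ = 29.05 / sin 29.3° = 29.05 / 0.4894 = 59.4 m/s.

59.4 m/s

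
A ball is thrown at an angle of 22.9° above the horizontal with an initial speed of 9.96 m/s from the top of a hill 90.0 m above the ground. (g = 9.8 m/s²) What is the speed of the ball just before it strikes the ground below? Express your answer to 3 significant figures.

43.2 m/s

v_x = 9.96 cos 22.9° = 9.175 m/s is unchanged throughout.
For the vertical component, v_y² = v_y0² + 2 g h = (3.876)² + 2×9.8×90.0 = 1779, so |v_y| = 42.18 m/s.
Impact speed = √(v_x² + v_y²) = √(84.18 + 1779) = 43.2 m/s.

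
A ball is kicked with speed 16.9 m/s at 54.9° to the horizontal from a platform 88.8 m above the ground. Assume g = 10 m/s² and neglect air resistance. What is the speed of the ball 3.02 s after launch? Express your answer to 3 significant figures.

19.0 m/s

v_x = 16.9 cos 54.9° = 9.718 m/s (constant).
v_y(t) = 16.9 sin 54.9° − g t = 13.83 − 10 × 3.02 = -16.37 m/s.
Speed = √(v_x² + v_y²) = √(94.44 + 268.0) = 19.0 m/s.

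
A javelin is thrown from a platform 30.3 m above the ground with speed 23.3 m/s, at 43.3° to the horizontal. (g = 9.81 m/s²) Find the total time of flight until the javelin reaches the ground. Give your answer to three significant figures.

Vertical component: v_y = 23.3 sin 43.3° = 15.98 m/s.
Taking up as positive with launch at y = 30.3 m, landing at y = 0: 0 = 30.3 + 15.98 t − ½(9.81) t².
Solving 4.905 t² − 15.98 t − 30.3 = 0 gives t = [15.98 + √(15.98² + 4·4.905·30.3)] / 9.810 = 4.60 s.

4.60 s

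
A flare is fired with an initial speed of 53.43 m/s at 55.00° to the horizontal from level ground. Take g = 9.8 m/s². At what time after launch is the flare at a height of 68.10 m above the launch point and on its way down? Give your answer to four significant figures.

v_y0 = 53.43 sin 55.00° = 43.767 m/s.
Set y = v_y0 t − ½ g t² = 68.10: 4.900 t² − 43.767 t + 68.10 = 0.
t = [43.767 ± √(1915.6 − 1334.8)] / 9.8 = (43.767 ± 24.100) / 9.8, giving t = 2.007 s or t = 6.925 s.
On the way down corresponds to the larger root: t = 6.925 s.

6.925 s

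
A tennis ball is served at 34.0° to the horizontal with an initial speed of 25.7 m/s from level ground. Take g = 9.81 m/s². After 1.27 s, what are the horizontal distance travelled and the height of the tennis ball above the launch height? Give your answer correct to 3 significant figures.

v_x = 25.7 cos 34.0° = 21.31 m/s; v_y0 = 25.7 sin 34.0° = 14.37 m/s.
x = v_x t = 21.31 × 1.27 = 27.1 m.
y = v_y0 t − ½ g t² = 14.37×1.27 − 4.905×1.27² = 10.3 m.

x = 27.1 m, y = 10.3 m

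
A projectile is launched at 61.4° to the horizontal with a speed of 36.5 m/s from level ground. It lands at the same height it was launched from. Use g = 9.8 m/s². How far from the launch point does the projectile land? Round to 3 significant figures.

114 m

Components: v_x = 36.5 cos 61.4° = 17.47 m/s, v_y = 36.5 sin 61.4° = 32.05 m/s.
Time of flight (same landing height): t = 2 v_y / g = 2 × 32.05 / 9.8 = 6.541 s.
Range: R = v_x · t = 17.47 × 6.541 = 114 m.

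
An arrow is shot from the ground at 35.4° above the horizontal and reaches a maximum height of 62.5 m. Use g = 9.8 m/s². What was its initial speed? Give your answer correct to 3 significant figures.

60.4 m/s

At maximum height v_y = 0, so (v₀ sin θ)² = 2 g H.
v₀ sin 35.4° = √(2 × 9.8 × 62.5) = 35.00 m/s.
v₀ = 35.00 / sin 35.4° = 35.00 / 0.5793 = 60.4 m/s.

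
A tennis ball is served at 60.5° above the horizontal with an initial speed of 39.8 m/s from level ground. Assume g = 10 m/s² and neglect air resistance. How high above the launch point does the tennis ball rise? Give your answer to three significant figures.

Vertical component of launch velocity: v_y = 39.8 sin 60.5° = 34.64 m/s.
At the highest point the vertical velocity is zero, so v_y² = 2 g h_max.
h_max = (34.64)² / (2 × 10) = 1200 / 20.00 = 60.0 m.

60.0 m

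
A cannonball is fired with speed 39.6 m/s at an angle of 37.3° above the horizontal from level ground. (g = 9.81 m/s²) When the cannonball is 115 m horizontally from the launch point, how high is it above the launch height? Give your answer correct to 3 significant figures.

22.2 m

v_x = 39.6 cos 37.3° = 31.50 m/s, v_y0 = 39.6 sin 37.3° = 24.00 m/s.
Time to reach x = 115 m: t = x / v_x = 115 / 31.50 = 3.651 s.
y = v_y0 t − ½ g t² = 24.00×3.651 − 4.905×3.651² = 22.2 m.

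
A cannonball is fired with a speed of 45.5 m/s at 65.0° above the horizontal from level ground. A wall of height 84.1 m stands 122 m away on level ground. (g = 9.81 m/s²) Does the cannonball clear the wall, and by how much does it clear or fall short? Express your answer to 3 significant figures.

No — it falls 19.9 m short of clearing the wall.

v_x = 45.5 cos 65.0° = 19.23 m/s; v_y0 = 45.5 sin 65.0° = 41.24 m/s.
Time to reach the wall: t = 122 / 19.23 = 6.344 s.
Height at that point: y = 41.24×6.344 − 4.905×6.344² = 64.22 m.
That is 84.1 − 64.22 = 19.9 m below the top of the wall, so the cannonball does not clear it.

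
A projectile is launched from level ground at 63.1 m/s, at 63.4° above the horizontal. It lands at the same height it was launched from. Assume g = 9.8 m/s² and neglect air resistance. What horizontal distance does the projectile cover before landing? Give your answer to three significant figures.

Components: v_x = 63.1 cos 63.4° = 28.25 m/s, v_y = 63.1 sin 63.4° = 56.42 m/s.
Time of flight (same landing height): t = 2 v_y / g = 2 × 56.42 / 9.8 = 11.51 s.
Range: R = v_x · t = 28.25 × 11.51 = 325 m.

325 m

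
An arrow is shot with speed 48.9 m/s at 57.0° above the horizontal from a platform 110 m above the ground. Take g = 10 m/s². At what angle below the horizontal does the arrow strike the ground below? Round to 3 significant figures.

66.9°

v_x = 48.9 cos 57.0° = 26.63 m/s.
At impact |v_y| = √(v_y0² + 2 g h) = √(41.01² + 2×10×110) = 62.30 m/s.
Angle below horizontal = arctan(|v_y| / v_x) = arctan(62.30 / 26.63) = 66.9°.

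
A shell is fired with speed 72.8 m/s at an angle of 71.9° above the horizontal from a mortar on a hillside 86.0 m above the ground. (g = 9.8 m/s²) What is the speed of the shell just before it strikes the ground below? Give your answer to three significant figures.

v_x = 72.8 cos 71.9° = 22.62 m/s is unchanged throughout.
For the vertical component, v_y² = v_y0² + 2 g h = (69.20)² + 2×9.8×86.0 = 6474, so |v_y| = 80.46 m/s.
Impact speed = √(v_x² + v_y²) = √(511.7 + 6474) = 83.6 m/s.

83.6 m/s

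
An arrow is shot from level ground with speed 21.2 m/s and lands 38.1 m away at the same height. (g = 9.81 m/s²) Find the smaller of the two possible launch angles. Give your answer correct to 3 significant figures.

28.1°

Level-ground range: R = v₀² sin(2θ)/g ⇒ sin 2θ = R g / v₀² = 38.1×9.81/21.2² = 0.8316.
2θ = arcsin(0.8316) = 56.26° or 180° − 56.26° = 123.74°.
So θ = 28.1° or θ = 61.9°.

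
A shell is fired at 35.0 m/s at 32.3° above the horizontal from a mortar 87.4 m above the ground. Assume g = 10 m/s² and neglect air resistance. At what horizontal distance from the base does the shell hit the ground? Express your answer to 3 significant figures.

191 m

Components: v_x = 35.0 cos 32.3° = 29.58 m/s, v_y = 35.0 sin 32.3° = 18.70 m/s.
Vertical: 0 = 87.4 + 18.70 t − ½(10) t² ⇒ 5.000 t² − 18.70 t − 87.4 = 0.
t = [18.70 + √(349.7 + 1748)] / 10.00 = 6.450 s.
Horizontal: R = v_x · t = 29.58 × 6.450 = 191 m.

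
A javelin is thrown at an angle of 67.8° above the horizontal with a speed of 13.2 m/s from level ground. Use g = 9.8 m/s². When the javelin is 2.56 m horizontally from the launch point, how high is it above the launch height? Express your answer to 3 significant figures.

4.98 m

v_x = 13.2 cos 67.8° = 4.987 m/s, v_y0 = 13.2 sin 67.8° = 12.22 m/s.
Time to reach x = 2.56 m: t = x / v_x = 2.56 / 4.987 = 0.5133 s.
y = v_y0 t − ½ g t² = 12.22×0.5133 − 4.900×0.5133² = 4.98 m.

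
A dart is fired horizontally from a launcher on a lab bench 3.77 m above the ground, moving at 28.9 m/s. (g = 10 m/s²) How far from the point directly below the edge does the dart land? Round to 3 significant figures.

Initial vertical velocity is zero, so the fall time comes from h = ½ g t²: t = √(2 × 3.77 / 10) = 0.8683 s.
Horizontal motion is uniform at 28.9 m/s, so x = 28.9 × 0.8683 = 25.1 m.

25.1 m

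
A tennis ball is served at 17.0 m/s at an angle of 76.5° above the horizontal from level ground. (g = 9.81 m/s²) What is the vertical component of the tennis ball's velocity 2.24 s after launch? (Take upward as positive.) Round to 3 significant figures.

-5.44 m/s

Initial vertical component: v_y0 = 17.0 sin 76.5° = 16.53 m/s.
v_y(t) = v_y0 − g t = 16.53 − 9.81 × 2.24 = -5.44 m/s.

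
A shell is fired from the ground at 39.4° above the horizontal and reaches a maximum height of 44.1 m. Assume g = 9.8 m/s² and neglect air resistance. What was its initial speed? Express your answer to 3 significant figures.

At maximum height v_y = 0, so (v₀ sin θ)² = 2 g H.
v₀ sin 39.4° = √(2 × 9.8 × 44.1) = 29.40 m/s.
v₀ = 29.40 / sin 39.4° = 29.40 / 0.6347 = 46.3 m/s.

46.3 m/s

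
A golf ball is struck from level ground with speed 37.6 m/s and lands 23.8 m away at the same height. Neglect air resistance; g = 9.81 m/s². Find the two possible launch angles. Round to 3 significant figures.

4.75° and 85.2°

Level-ground range: R = v₀² sin(2θ)/g ⇒ sin 2θ = R g / v₀² = 23.8×9.81/37.6² = 0.1651.
2θ = arcsin(0.1651) = 9.503° or 180° − 9.503° = 170.497°.
So θ = 4.75° or θ = 85.2°.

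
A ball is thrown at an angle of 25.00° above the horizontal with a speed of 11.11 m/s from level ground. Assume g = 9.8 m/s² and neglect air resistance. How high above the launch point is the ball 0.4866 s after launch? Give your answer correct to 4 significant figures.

v_y0 = 11.11 sin 25.00° = 4.6953 m/s.
y(t) = v_y0 t − ½ g t² = 4.6953×0.4866 − 4.900×0.4866² = 1.125 m.

1.125 m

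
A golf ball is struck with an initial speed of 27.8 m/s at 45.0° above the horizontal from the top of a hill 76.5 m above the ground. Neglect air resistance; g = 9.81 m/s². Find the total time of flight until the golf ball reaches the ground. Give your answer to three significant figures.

Vertical component: v_y = 27.8 sin 45.0° = 19.66 m/s.
Taking up as positive with launch at y = 76.5 m, landing at y = 0: 0 = 76.5 + 19.66 t − ½(9.81) t².
Solving 4.905 t² − 19.66 t − 76.5 = 0 gives t = [19.66 + √(19.66² + 4·4.905·76.5)] / 9.810 = 6.43 s.

6.43 s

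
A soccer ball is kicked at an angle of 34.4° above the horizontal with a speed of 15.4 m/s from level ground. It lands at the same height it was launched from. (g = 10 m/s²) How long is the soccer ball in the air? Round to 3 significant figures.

1.74 s

Vertical component: v_y = 15.4 sin 34.4° = 8.700 m/s.
For a projectile landing at launch height, time of flight is t = 2 v_y / g = 2 × 8.700 / 10 = 1.74 s.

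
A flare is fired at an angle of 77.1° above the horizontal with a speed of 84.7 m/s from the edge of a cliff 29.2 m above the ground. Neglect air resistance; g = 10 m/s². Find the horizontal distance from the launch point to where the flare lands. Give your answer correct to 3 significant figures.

Components: v_x = 84.7 cos 77.1° = 18.91 m/s, v_y = 84.7 sin 77.1° = 82.56 m/s.
Vertical: 0 = 29.2 + 82.56 t − ½(10) t² ⇒ 5.000 t² − 82.56 t − 29.2 = 0.
t = [82.56 + √(6816 + 584.0)] / 10.00 = 16.86 s.
Horizontal: R = v_x · t = 18.91 × 16.86 = 319 m.

319 m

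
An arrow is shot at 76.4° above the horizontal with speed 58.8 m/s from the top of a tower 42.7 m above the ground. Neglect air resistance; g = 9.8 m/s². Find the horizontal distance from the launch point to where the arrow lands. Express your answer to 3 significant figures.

Components: v_x = 58.8 cos 76.4° = 13.83 m/s, v_y = 58.8 sin 76.4° = 57.15 m/s.
Vertical: 0 = 42.7 + 57.15 t − ½(9.8) t² ⇒ 4.900 t² − 57.15 t − 42.7 = 0.
t = [57.15 + √(3266 + 836.9)] / 9.800 = 12.37 s.
Horizontal: R = v_x · t = 13.83 × 12.37 = 171 m.

171 m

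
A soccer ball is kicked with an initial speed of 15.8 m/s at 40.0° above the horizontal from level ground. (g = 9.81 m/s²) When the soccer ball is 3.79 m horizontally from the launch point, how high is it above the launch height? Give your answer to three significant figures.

v_x = 15.8 cos 40.0° = 12.10 m/s, v_y0 = 15.8 sin 40.0° = 10.16 m/s.
Time to reach x = 3.79 m: t = x / v_x = 3.79 / 12.10 = 0.3132 s.
y = v_y0 t − ½ g t² = 10.16×0.3132 − 4.905×0.3132² = 2.70 m.

2.70 m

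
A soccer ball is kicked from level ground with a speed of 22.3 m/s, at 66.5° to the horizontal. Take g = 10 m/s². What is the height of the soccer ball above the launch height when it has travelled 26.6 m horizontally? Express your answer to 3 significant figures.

v_x = 22.3 cos 66.5° = 8.892 m/s, v_y0 = 22.3 sin 66.5° = 20.45 m/s.
Time to reach x = 26.6 m: t = x / v_x = 26.6 / 8.892 = 2.991 s.
y = v_y0 t − ½ g t² = 20.45×2.991 − 5.000×2.991² = 16.4 m.

16.4 m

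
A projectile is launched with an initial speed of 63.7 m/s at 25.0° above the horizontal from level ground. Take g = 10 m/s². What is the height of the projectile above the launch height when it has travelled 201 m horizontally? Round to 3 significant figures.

33.1 m

v_x = 63.7 cos 25.0° = 57.73 m/s, v_y0 = 63.7 sin 25.0° = 26.92 m/s.
Time to reach x = 201 m: t = x / v_x = 201 / 57.73 = 3.482 s.
y = v_y0 t − ½ g t² = 26.92×3.482 − 5.000×3.482² = 33.1 m.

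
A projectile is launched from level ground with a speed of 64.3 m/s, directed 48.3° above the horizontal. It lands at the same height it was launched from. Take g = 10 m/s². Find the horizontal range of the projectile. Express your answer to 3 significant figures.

411 m

Components: v_x = 64.3 cos 48.3° = 42.77 m/s, v_y = 64.3 sin 48.3° = 48.01 m/s.
Time of flight (same landing height): t = 2 v_y / g = 2 × 48.01 / 10 = 9.602 s.
Range: R = v_x · t = 42.77 × 9.602 = 411 m.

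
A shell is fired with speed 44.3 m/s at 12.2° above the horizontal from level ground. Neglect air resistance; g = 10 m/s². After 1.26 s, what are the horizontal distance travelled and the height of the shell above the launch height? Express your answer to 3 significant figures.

v_x = 44.3 cos 12.2° = 43.30 m/s; v_y0 = 44.3 sin 12.2° = 9.362 m/s.
x = v_x t = 43.30 × 1.26 = 54.6 m.
y = v_y0 t − ½ g t² = 9.362×1.26 − 5.000×1.26² = 3.86 m.

x = 54.6 m, y = 3.86 m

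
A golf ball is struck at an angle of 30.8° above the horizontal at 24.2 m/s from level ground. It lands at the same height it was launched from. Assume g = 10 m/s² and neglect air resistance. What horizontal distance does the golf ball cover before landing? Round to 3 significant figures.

51.5 m

For level ground, R = v₀² sin(2θ) / g.
sin(2 × 30.8°) = sin 61.60° = 0.8796.
R = (24.2)² × 0.8796 / 10 = 51.5 m.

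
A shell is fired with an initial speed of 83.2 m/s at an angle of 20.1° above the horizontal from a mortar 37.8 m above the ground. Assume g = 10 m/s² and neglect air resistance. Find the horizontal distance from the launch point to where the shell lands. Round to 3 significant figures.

Components: v_x = 83.2 cos 20.1° = 78.13 m/s, v_y = 83.2 sin 20.1° = 28.59 m/s.
Vertical: 0 = 37.8 + 28.59 t − ½(10) t² ⇒ 5.000 t² − 28.59 t − 37.8 = 0.
t = [28.59 + √(817.4 + 756.0)] / 10.00 = 6.826 s.
Horizontal: R = v_x · t = 78.13 × 6.826 = 533 m.

533 m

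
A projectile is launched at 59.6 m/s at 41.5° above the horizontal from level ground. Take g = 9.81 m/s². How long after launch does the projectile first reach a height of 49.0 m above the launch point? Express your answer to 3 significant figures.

1.53 s

v_y0 = 59.6 sin 41.5° = 39.49 m/s.
Set y = v_y0 t − ½ g t² = 49.0: 4.905 t² − 39.49 t + 49.0 = 0.
t = [39.49 ± √(1559 − 961.4)] / 9.81 = (39.49 ± 24.45) / 9.81, giving t = 1.53 s or t = 6.52 s.
The projectile is on the way up at the first time, so t = 1.53 s.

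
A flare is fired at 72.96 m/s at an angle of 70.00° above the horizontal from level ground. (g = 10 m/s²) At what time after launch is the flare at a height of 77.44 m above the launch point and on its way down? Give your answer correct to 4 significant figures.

v_y0 = 72.96 sin 70.00° = 68.560 m/s.
Set y = v_y0 t − ½ g t² = 77.44: 5.000 t² − 68.560 t + 77.44 = 0.
t = [68.560 ± √(4700.5 − 1548.8)] / 10 = (68.560 ± 56.140) / 10, giving t = 1.242 s or t = 12.47 s.
On the way down corresponds to the larger root: t = 12.47 s.

12.47 s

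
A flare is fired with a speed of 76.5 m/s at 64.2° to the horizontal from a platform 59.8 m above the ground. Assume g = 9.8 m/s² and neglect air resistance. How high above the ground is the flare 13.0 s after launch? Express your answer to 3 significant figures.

127 m

v_y0 = 76.5 sin 64.2° = 68.87 m/s.
y(t) = 59.8 + v_y0 t − ½ g t² = 59.8 + 68.87×13.0 − ½×9.8×13.0² = 127 m.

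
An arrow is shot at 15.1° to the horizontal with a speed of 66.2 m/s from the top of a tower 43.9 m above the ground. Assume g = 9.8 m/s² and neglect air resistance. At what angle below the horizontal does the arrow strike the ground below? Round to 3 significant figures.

28.0°

v_x = 66.2 cos 15.1° = 63.91 m/s.
At impact |v_y| = √(v_y0² + 2 g h) = √(17.25² + 2×9.8×43.9) = 34.03 m/s.
Angle below horizontal = arctan(|v_y| / v_x) = arctan(34.03 / 63.91) = 28.0°.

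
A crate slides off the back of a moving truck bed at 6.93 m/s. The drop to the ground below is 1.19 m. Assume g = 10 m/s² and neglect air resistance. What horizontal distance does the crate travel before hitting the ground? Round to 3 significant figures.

Initial vertical velocity is zero, so the fall time comes from h = ½ g t²: t = √(2 × 1.19 / 10) = 0.4879 s.
Horizontal motion is uniform at 6.93 m/s, so x = 6.93 × 0.4879 = 3.38 m.

3.38 m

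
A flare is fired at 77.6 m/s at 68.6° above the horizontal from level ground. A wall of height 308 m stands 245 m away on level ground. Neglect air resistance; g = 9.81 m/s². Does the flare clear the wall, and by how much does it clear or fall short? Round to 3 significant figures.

v_x = 77.6 cos 68.6° = 28.31 m/s; v_y0 = 77.6 sin 68.6° = 72.25 m/s.
Time to reach the wall: t = 245 / 28.31 = 8.654 s.
Height at that point: y = 72.25×8.654 − 4.905×8.654² = 257.9 m.
That is 308 − 257.9 = 50.1 m below the top of the wall, so the flare does not clear it.

No — it falls 50.1 m short of clearing the wall.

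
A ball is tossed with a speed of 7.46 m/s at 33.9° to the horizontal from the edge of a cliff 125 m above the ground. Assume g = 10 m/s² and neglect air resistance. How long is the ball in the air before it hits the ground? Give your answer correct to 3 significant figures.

5.43 s

Vertical component: v_y = 7.46 sin 33.9° = 4.161 m/s.
Taking up as positive with launch at y = 125 m, landing at y = 0: 0 = 125 + 4.161 t − ½(10) t².
Solving 5.000 t² − 4.161 t − 125 = 0 gives t = [4.161 + √(4.161² + 4·5.000·125)] / 10.00 = 5.43 s.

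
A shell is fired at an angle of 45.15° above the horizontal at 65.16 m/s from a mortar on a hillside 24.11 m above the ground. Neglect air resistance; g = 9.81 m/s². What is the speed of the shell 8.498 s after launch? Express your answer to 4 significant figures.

59.10 m/s

v_x = 65.16 cos 45.15° = 45.954 m/s (constant).
v_y(t) = 65.16 sin 45.15° − g t = 46.196 − 9.81 × 8.498 = -37.169 m/s.
Speed = √(v_x² + v_y²) = √(2111.8 + 1381.5) = 59.10 m/s.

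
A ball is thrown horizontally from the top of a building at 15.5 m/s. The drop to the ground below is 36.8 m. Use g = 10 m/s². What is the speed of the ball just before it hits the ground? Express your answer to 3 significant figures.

31.2 m/s

Fall time: t = √(2 × 36.8 / 10) = 2.713 s.
At impact: v_x = 15.5 m/s (unchanged), v_y = g t = 10 × 2.713 = 27.13 m/s.
Speed = √(v_x² + v_y²) = √(240.2 + 736.0) = 31.2 m/s.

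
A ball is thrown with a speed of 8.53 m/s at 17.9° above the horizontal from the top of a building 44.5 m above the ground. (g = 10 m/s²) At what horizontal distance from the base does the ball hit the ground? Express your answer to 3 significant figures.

Components: v_x = 8.53 cos 17.9° = 8.117 m/s, v_y = 8.53 sin 17.9° = 2.622 m/s.
Vertical: 0 = 44.5 + 2.622 t − ½(10) t² ⇒ 5.000 t² − 2.622 t − 44.5 = 0.
t = [2.622 + √(6.875 + 890.0)] / 10.00 = 3.257 s.
Horizontal: R = v_x · t = 8.117 × 3.257 = 26.4 m.

26.4 m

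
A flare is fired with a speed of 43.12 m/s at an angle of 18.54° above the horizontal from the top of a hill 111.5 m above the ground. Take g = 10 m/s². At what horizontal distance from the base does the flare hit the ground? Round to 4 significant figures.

Components: v_x = 43.12 cos 18.54° = 40.882 m/s, v_y = 43.12 sin 18.54° = 13.711 m/s.
Vertical: 0 = 111.5 + 13.711 t − ½(10) t² ⇒ 5.000 t² − 13.711 t − 111.5 = 0.
t = [13.711 + √(187.99 + 2230.0)] / 10.00 = 6.2884 s.
Horizontal: R = v_x · t = 40.882 × 6.2884 = 257.1 m.

257.1 m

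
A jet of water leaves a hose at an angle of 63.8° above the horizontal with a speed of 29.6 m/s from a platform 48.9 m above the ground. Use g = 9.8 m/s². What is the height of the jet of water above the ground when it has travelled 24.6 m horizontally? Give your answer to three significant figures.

v_x = 29.6 cos 63.8° = 13.07 m/s, v_y0 = 29.6 sin 63.8° = 26.56 m/s.
Time to reach x = 24.6 m: t = x / v_x = 24.6 / 13.07 = 1.882 s.
y = 48.9 + v_y0 t − ½ g t² = 48.9 + 26.56×1.882 − 4.900×1.882² = 81.5 m.

81.5 m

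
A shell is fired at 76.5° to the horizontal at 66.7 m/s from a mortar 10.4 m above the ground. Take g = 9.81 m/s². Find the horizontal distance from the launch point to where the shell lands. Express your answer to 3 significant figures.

208 m

Components: v_x = 66.7 cos 76.5° = 15.57 m/s, v_y = 66.7 sin 76.5° = 64.86 m/s.
Vertical: 0 = 10.4 + 64.86 t − ½(9.81) t² ⇒ 4.905 t² − 64.86 t − 10.4 = 0.
t = [64.86 + √(4207 + 204.0)] / 9.810 = 13.38 s.
Horizontal: R = v_x · t = 15.57 × 13.38 = 208 m.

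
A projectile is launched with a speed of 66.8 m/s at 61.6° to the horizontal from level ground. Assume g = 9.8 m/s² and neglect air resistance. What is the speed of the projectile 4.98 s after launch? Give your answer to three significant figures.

v_x = 66.8 cos 61.6° = 31.77 m/s (constant).
v_y(t) = 66.8 sin 61.6° − g t = 58.76 − 9.8 × 4.98 = 9.956 m/s.
Speed = √(v_x² + v_y²) = √(1009 + 99.12) = 33.3 m/s.

33.3 m/s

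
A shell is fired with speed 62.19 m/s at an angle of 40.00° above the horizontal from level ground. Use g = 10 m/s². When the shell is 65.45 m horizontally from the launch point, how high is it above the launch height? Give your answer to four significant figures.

v_x = 62.19 cos 40.00° = 47.640 m/s, v_y0 = 62.19 sin 40.00° = 39.975 m/s.
Time to reach x = 65.45 m: t = x / v_x = 65.45 / 47.640 = 1.3738 s.
y = v_y0 t − ½ g t² = 39.975×1.3738 − 5.000×1.3738² = 45.48 m.

45.48 m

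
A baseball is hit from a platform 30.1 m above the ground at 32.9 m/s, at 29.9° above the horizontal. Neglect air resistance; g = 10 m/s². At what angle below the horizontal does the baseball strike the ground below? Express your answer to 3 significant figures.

v_x = 32.9 cos 29.9° = 28.52 m/s.
At impact |v_y| = √(v_y0² + 2 g h) = √(16.40² + 2×10×30.1) = 29.51 m/s.
Angle below horizontal = arctan(|v_y| / v_x) = arctan(29.51 / 28.52) = 46.0°.

46.0°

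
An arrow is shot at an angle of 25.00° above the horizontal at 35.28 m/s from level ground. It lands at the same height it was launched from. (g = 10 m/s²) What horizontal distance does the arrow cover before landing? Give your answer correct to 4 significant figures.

Components: v_x = 35.28 cos 25.00° = 31.975 m/s, v_y = 35.28 sin 25.00° = 14.910 m/s.
Time of flight (same landing height): t = 2 v_y / g = 2 × 14.910 / 10 = 2.9820 s.
Range: R = v_x · t = 31.975 × 2.9820 = 95.35 m.

95.35 m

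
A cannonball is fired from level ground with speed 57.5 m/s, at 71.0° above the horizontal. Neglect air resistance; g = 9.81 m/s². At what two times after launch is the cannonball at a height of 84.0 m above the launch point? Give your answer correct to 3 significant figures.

v_y0 = 57.5 sin 71.0° = 54.37 m/s.
Set y = v_y0 t − ½ g t² = 84.0: 4.905 t² − 54.37 t + 84.0 = 0.
t = [54.37 ± √(2956 − 1648)] / 9.81 = (54.37 ± 36.17) / 9.81, giving t = 1.86 s or t = 9.23 s.
So the cannonball is at 84.0 m at t = 1.86 s (rising) and t = 9.23 s (falling).

1.86 s and 9.23 s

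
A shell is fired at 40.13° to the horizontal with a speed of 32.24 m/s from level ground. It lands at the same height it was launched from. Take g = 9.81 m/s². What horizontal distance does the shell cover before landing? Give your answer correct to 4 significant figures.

For level ground, R = v₀² sin(2θ) / g.
sin(2 × 40.13°) = sin 80.260° = 0.9856.
R = (32.24)² × 0.9856 / 9.81 = 104.4 m.

104.4 m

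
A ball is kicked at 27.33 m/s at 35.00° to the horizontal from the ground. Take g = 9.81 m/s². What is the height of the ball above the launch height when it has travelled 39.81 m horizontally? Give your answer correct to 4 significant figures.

v_x = 27.33 cos 35.00° = 22.387 m/s, v_y0 = 27.33 sin 35.00° = 15.676 m/s.
Time to reach x = 39.81 m: t = x / v_x = 39.81 / 22.387 = 1.7783 s.
y = v_y0 t − ½ g t² = 15.676×1.7783 − 4.905×1.7783² = 12.37 m.

12.37 m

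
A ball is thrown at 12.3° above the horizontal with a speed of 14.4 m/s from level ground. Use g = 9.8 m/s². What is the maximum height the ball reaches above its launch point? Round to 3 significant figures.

0.480 m

Vertical component of launch velocity: v_y = 14.4 sin 12.3° = 3.068 m/s.
At the highest point the vertical velocity is zero, so v_y² = 2 g h_max.
h_max = (3.068)² / (2 × 9.8) = 9.413 / 19.60 = 0.480 m.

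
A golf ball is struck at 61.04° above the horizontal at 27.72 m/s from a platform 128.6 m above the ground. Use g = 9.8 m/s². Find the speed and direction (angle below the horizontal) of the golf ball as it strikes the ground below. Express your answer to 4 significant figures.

57.35 m/s at 76.47° below the horizontal

v_x = 27.72 cos 61.04° = 13.422 m/s (constant).
|v_y| at impact = √((24.254)² + 2×9.8×128.6) = 55.757 m/s.
Speed = √(13.422² + 55.757²) = 57.35 m/s; angle = arctan(55.757/13.422) = 76.47° below horizontal.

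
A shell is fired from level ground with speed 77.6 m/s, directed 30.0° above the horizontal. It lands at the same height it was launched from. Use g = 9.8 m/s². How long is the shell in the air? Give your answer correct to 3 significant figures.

7.92 s

Vertical component: v_y = 77.6 sin 30.0° = 38.80 m/s.
For a projectile landing at launch height, time of flight is t = 2 v_y / g = 2 × 38.80 / 9.8 = 7.92 s.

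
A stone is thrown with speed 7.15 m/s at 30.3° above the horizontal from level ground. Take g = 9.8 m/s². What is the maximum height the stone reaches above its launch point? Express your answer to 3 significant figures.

Vertical component of launch velocity: v_y = 7.15 sin 30.3° = 3.607 m/s.
At the highest point the vertical velocity is zero, so v_y² = 2 g h_max.
h_max = (3.607)² / (2 × 9.8) = 13.01 / 19.60 = 0.664 m.

0.664 m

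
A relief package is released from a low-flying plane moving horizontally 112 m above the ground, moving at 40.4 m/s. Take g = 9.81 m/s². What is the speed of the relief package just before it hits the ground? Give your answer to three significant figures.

61.9 m/s

Fall time: t = √(2 × 112 / 9.81) = 4.778 s.
At impact: v_x = 40.4 m/s (unchanged), v_y = g t = 9.81 × 4.778 = 46.87 m/s.
Speed = √(v_x² + v_y²) = √(1632 + 2197) = 61.9 m/s.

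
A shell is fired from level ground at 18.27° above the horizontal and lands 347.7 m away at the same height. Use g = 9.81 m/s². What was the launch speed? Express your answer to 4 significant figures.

On level ground, R = v₀² sin(2θ) / g, so v₀ = √(R g / sin 2θ).
sin(2 × 18.27°) = 0.5954.
v₀ = √(347.7 × 9.81 / 0.5954) = √5728.8 = 75.69 m/s.

75.69 m/s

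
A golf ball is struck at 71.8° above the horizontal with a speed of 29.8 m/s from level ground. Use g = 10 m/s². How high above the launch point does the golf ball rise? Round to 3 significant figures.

40.1 m

Vertical component of launch velocity: v_y = 29.8 sin 71.8° = 28.31 m/s.
At the highest point the vertical velocity is zero, so v_y² = 2 g h_max.
h_max = (28.31)² / (2 × 10) = 801.5 / 20.00 = 40.1 m.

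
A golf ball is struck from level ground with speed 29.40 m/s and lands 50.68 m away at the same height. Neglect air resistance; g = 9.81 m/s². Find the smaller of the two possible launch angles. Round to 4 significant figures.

Level-ground range: R = v₀² sin(2θ)/g ⇒ sin 2θ = R g / v₀² = 50.68×9.81/29.40² = 0.5752.
2θ = arcsin(0.5752) = 35.114° or 180° − 35.114° = 144.886°.
So θ = 17.56° or θ = 72.44°.

17.56°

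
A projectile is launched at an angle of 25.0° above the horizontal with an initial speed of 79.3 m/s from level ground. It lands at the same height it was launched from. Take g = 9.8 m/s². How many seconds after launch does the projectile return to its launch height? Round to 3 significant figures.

6.84 s

Vertical component: v_y = 79.3 sin 25.0° = 33.51 m/s.
For a projectile landing at launch height, time of flight is t = 2 v_y / g = 2 × 33.51 / 9.8 = 6.84 s.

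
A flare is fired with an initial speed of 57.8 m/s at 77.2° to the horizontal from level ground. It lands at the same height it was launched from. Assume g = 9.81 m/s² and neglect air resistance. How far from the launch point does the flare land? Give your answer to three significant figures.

Components: v_x = 57.8 cos 77.2° = 12.81 m/s, v_y = 57.8 sin 77.2° = 56.36 m/s.
Time of flight (same landing height): t = 2 v_y / g = 2 × 56.36 / 9.81 = 11.49 s.
Range: R = v_x · t = 12.81 × 11.49 = 147 m.

147 m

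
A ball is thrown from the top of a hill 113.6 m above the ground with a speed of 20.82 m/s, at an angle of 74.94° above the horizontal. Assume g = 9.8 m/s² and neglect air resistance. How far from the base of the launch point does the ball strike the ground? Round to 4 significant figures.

39.41 m

Components: v_x = 20.82 cos 74.94° = 5.4097 m/s, v_y = 20.82 sin 74.94° = 20.105 m/s.
Vertical: 0 = 113.6 + 20.105 t − ½(9.8) t² ⇒ 4.900 t² − 20.105 t − 113.6 = 0.
t = [20.105 + √(404.21 + 2226.6)] / 9.800 = 7.2853 s.
Horizontal: R = v_x · t = 5.4097 × 7.2853 = 39.41 m.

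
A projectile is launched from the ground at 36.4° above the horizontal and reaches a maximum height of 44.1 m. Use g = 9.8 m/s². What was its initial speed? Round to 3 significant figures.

49.5 m/s

At maximum height v_y = 0, so (v₀ sin θ)² = 2 g H.
v₀ sin 36.4° = √(2 × 9.8 × 44.1) = 29.40 m/s.
v₀ = 29.40 / sin 36.4° = 29.40 / 0.5934 = 49.5 m/s.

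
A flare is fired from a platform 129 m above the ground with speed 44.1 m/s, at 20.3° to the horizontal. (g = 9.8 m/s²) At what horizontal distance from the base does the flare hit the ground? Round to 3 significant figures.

Components: v_x = 44.1 cos 20.3° = 41.36 m/s, v_y = 44.1 sin 20.3° = 15.30 m/s.
Vertical: 0 = 129 + 15.30 t − ½(9.8) t² ⇒ 4.900 t² − 15.30 t − 129 = 0.
t = [15.30 + √(234.1 + 2528)] / 9.800 = 6.924 s.
Horizontal: R = v_x · t = 41.36 × 6.924 = 286 m.

286 m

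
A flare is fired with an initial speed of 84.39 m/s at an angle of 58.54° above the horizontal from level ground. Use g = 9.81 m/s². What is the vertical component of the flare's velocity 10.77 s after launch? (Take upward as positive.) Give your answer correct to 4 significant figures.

-33.67 m/s

Initial vertical component: v_y0 = 84.39 sin 58.54° = 71.985 m/s.
v_y(t) = v_y0 − g t = 71.985 − 9.81 × 10.77 = -33.67 m/s.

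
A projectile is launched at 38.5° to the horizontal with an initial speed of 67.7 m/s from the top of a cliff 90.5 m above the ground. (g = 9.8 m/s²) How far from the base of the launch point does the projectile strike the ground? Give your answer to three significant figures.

Components: v_x = 67.7 cos 38.5° = 52.98 m/s, v_y = 67.7 sin 38.5° = 42.14 m/s.
Vertical: 0 = 90.5 + 42.14 t − ½(9.8) t² ⇒ 4.900 t² − 42.14 t − 90.5 = 0.
t = [42.14 + √(1776 + 1774)] / 9.800 = 10.38 s.
Horizontal: R = v_x · t = 52.98 × 10.38 = 550 m.

550 m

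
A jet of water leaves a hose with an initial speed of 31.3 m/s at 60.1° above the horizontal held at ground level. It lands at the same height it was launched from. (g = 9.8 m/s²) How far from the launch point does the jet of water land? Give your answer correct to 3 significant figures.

86.4 m

Components: v_x = 31.3 cos 60.1° = 15.60 m/s, v_y = 31.3 sin 60.1° = 27.13 m/s.
Time of flight (same landing height): t = 2 v_y / g = 2 × 27.13 / 9.8 = 5.537 s.
Range: R = v_x · t = 15.60 × 5.537 = 86.4 m.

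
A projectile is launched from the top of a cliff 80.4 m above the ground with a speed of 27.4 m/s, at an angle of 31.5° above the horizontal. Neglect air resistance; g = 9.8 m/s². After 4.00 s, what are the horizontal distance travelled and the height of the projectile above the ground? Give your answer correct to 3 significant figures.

v_x = 27.4 cos 31.5° = 23.36 m/s; v_y0 = 27.4 sin 31.5° = 14.32 m/s.
x = v_x t = 23.36 × 4.00 = 93.4 m.
y = 80.4 + v_y0 t − ½ g t² = 59.3 m.

x = 93.4 m, y = 59.3 m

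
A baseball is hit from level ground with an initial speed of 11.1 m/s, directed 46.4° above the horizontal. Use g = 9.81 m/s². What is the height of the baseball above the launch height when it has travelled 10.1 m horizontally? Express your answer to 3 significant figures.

v_x = 11.1 cos 46.4° = 7.655 m/s, v_y0 = 11.1 sin 46.4° = 8.038 m/s.
Time to reach x = 10.1 m: t = x / v_x = 10.1 / 7.655 = 1.319 s.
y = v_y0 t − ½ g t² = 8.038×1.319 − 4.905×1.319² = 2.07 m.

2.07 m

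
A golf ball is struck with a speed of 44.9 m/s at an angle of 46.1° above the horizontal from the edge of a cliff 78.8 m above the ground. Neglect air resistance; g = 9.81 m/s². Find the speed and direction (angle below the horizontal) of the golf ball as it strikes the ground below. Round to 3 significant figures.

v_x = 44.9 cos 46.1° = 31.13 m/s (constant).
|v_y| at impact = √((32.35)² + 2×9.81×78.8) = 50.92 m/s.
Speed = √(31.13² + 50.92²) = 59.7 m/s; angle = arctan(50.92/31.13) = 58.6° below horizontal.

59.7 m/s at 58.6° below the horizontal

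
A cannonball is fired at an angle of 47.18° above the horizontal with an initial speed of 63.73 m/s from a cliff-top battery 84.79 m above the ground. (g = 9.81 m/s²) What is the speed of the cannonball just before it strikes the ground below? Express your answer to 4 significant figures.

75.66 m/s

v_x = 63.73 cos 47.18° = 43.317 m/s is unchanged throughout.
For the vertical component, v_y² = v_y0² + 2 g h = (46.745)² + 2×9.81×84.79 = 3848.7, so |v_y| = 62.038 m/s.
Impact speed = √(v_x² + v_y²) = √(1876.4 + 3848.7) = 75.66 m/s.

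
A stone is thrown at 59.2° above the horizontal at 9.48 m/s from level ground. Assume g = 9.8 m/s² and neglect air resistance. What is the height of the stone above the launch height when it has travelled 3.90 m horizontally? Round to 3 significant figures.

v_x = 9.48 cos 59.2° = 4.854 m/s, v_y0 = 9.48 sin 59.2° = 8.143 m/s.
Time to reach x = 3.90 m: t = x / v_x = 3.90 / 4.854 = 0.8035 s.
y = v_y0 t − ½ g t² = 8.143×0.8035 − 4.900×0.8035² = 3.38 m.

3.38 m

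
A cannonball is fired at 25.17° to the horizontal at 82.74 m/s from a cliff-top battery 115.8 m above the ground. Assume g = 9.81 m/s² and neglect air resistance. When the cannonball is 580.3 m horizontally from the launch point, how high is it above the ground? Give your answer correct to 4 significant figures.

93.94 m

v_x = 82.74 cos 25.17° = 74.884 m/s, v_y0 = 82.74 sin 25.17° = 35.190 m/s.
Time to reach x = 580.3 m: t = x / v_x = 580.3 / 74.884 = 7.7493 s.
y = 115.8 + v_y0 t − ½ g t² = 115.8 + 35.190×7.7493 − 4.905×7.7493² = 93.94 m.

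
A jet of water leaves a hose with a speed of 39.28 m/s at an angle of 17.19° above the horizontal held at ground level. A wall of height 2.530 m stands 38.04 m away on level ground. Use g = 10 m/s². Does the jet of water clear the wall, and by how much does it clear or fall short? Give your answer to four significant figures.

Yes — it clears the wall by 4.100 m.

v_x = 39.28 cos 17.19° = 37.525 m/s; v_y0 = 39.28 sin 17.19° = 11.609 m/s.
Time to reach the wall: t = 38.04 / 37.525 = 1.0137 s.
Height at that point: y = 11.609×1.0137 − 5.000×1.0137² = 6.6301 m.
That is 6.6301 − 2.530 = 4.100 m above the top of the wall, so the jet of water clears it.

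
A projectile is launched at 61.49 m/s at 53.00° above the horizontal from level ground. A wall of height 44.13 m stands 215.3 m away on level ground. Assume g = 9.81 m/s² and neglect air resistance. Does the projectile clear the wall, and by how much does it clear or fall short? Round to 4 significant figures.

Yes — it clears the wall by 75.55 m.

v_x = 61.49 cos 53.00° = 37.006 m/s; v_y0 = 61.49 sin 53.00° = 49.108 m/s.
Time to reach the wall: t = 215.3 / 37.006 = 5.8180 s.
Height at that point: y = 49.108×5.8180 − 4.905×5.8180² = 119.68 m.
That is 119.68 − 44.13 = 75.55 m above the top of the wall, so the projectile clears it.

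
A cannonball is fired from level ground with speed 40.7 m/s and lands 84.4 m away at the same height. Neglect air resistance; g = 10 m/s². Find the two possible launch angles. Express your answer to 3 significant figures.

15.3° and 74.7°

Level-ground range: R = v₀² sin(2θ)/g ⇒ sin 2θ = R g / v₀² = 84.4×10/40.7² = 0.5095.
2θ = arcsin(0.5095) = 30.63° or 180° − 30.63° = 149.37°.
So θ = 15.3° or θ = 74.7°.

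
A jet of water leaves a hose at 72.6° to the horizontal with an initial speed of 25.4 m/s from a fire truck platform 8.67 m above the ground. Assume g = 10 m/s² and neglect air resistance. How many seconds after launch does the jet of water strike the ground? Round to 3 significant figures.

Vertical component: v_y = 25.4 sin 72.6° = 24.24 m/s.
Taking up as positive with launch at y = 8.67 m, landing at y = 0: 0 = 8.67 + 24.24 t − ½(10) t².
Solving 5.000 t² − 24.24 t − 8.67 = 0 gives t = [24.24 + √(24.24² + 4·5.000·8.67)] / 10.00 = 5.18 s.

5.18 s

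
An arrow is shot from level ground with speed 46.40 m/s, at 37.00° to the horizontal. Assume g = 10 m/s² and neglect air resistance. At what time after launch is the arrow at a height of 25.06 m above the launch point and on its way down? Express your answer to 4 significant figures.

4.461 s

v_y0 = 46.40 sin 37.00° = 27.924 m/s.
Set y = v_y0 t − ½ g t² = 25.06: 5.000 t² − 27.924 t + 25.06 = 0.
t = [27.924 ± √(779.75 − 501.20)] / 10 = (27.924 ± 16.690) / 10, giving t = 1.123 s or t = 4.461 s.
On the way down corresponds to the larger root: t = 4.461 s.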